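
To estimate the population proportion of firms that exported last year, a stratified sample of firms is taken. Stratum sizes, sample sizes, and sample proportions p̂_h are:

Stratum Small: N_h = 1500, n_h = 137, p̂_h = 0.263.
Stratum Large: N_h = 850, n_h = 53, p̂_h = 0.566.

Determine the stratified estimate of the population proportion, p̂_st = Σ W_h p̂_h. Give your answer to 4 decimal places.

p̂_st ≈ 0.3726

N = 2350; stratum weights W_h = N_h/N.
p̂_st = Σ W_h p̂_h = (1500·0.263 + 850·0.566)/2350 = 0.37260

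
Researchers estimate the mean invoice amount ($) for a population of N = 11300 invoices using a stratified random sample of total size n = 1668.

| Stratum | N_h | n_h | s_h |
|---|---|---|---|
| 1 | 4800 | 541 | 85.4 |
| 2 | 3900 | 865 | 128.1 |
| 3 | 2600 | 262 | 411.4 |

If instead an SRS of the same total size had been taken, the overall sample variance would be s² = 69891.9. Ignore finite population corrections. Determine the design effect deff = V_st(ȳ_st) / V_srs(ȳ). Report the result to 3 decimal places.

V̂(ȳ_st) = Σ W_h² s_h²/n_h, with W_h = N_h/N and N = 11300:
  stratum 1: (4800/11300)²·85.4²/541 = 2.43245
  stratum 2: (3900/11300)²·128.1²/865 = 2.25972
  stratum 3: (2600/11300)²·411.4²/262 = 34.1993
V_st = 38.8915
V_srs = s²/n = 69891.9/1668 = 41.9016
deff = V_st / V_srs = 38.8915/41.9016 = 0.9282

deff ≈ 0.928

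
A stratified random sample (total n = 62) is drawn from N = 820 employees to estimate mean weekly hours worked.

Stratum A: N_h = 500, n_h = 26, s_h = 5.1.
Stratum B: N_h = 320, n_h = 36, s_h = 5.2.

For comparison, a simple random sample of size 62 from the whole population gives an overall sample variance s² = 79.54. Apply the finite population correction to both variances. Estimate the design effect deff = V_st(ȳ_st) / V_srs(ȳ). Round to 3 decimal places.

deff ≈ 0.383

V̂(ȳ_st) = Σ W_h² (1 − n_h/N_h) s_h²/n_h, with W_h = N_h/N and N = 820:
  stratum A: (500/820)²·(1 − 26/500)·5.1²/26 = 0.352604
  stratum B: (320/820)²·(1 − 36/320)·5.2²/36 = 0.101518
V_st = 0.454123
V_srs = (1 − 62/820)·79.54/62 = 1.1859
deff = V_st / V_srs = 0.454123/1.1859 = 0.3829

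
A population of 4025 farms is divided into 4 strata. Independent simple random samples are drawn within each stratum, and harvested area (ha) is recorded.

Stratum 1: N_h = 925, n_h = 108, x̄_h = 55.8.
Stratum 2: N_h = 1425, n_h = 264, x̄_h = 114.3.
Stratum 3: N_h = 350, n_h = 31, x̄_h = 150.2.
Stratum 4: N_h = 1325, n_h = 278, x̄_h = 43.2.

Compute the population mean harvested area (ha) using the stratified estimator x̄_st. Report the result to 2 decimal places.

N = Σ N_h = 4025. Stratum weights W_h = N_h/N.
x̄_st = (925·55.8 + 1425·114.3 + 350·150.2 + 1325·43.2) / 4025 = 80.5720

x̄_st ≈ 80.57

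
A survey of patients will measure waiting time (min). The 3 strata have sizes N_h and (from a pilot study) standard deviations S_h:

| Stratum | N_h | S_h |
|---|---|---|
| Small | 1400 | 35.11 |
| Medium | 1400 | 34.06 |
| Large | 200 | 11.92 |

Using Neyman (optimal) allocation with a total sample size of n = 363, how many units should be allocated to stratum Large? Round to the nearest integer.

9

Neyman allocation: n_h = n · N_h S_h / Σ N_i S_i, with n = 363.
  stratum Small: N_h·S_h = 1400·35.11 = 49154.00
  stratum Medium: N_h·S_h = 1400·34.06 = 47684.00
  stratum Large: N_h·S_h = 200·11.92 = 2384.00
Σ N_h S_h = 99222.00
n for stratum Large = 363·2384.00/99222.00 = 8.722 → 9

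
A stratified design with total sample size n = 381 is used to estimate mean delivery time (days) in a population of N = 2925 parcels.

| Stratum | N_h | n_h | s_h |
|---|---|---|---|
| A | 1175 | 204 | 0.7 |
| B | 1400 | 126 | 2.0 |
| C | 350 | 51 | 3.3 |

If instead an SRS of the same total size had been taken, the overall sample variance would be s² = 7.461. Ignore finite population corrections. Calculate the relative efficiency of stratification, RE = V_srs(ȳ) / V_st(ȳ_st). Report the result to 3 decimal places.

RE ≈ 1.827

V̂(ȳ_st) = Σ W_h² s_h²/n_h, with W_h = N_h/N and N = 2925:
  stratum A: (1175/2925)²·0.7²/204 = 0.000387605
  stratum B: (1400/2925)²·2.0²/126 = 0.00727267
  stratum C: (350/2925)²·3.3²/51 = 0.00305733
V_st = 0.0107176
V_srs = s²/n = 7.461/381 = 0.0195827
Relative efficiency = V_srs / V_st = 0.0195827/0.0107176 = 1.8272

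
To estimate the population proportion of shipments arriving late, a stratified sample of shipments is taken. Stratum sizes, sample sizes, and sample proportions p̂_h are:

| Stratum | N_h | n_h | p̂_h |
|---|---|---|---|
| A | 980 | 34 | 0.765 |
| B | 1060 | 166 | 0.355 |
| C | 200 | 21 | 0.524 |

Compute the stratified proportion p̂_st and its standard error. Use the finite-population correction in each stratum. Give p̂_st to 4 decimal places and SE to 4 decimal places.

N = 2240; stratum weights W_h = N_h/N.
p̂_st = Σ W_h p̂_h = (980·0.765 + 1060·0.355 + 200·0.524)/2240 = 0.54946
V̂(p̂_st) = Σ W_h² (1 − n_h/N_h) p̂_h(1−p̂_h)/(n_h−1):
  stratum A: (980/2240)²·(1 − 34/980)·0.765·0.235/33 = 0.00100655
  stratum B: (1060/2240)²·(1 − 166/1060)·0.355·0.645/165 = 0.000262091
  stratum C: (200/2240)²·(1 − 21/200)·0.524·0.476/20 = 8.89806e-05
V̂(p̂_st) = 0.00135762; SE = √V̂ = 0.0368459

p̂_st ≈ 0.5495, SE ≈ 0.0368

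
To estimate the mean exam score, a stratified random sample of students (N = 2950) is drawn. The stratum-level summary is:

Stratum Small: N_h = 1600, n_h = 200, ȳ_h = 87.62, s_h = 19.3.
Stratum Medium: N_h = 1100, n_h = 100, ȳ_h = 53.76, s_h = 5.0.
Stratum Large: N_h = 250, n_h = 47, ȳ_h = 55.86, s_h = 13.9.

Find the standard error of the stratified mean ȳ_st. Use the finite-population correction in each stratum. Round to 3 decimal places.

SE(ȳ_st) ≈ 0.731

V̂(ȳ_st) = Σ W_h² (1 − n_h/N_h) s_h²/n_h, with W_h = N_h/N and N = 2950:
  stratum Small: (1600/2950)²·(1 − 200/1600)·19.3²/200 = 0.47939
  stratum Medium: (1100/2950)²·(1 − 100/1100)·5.0²/100 = 0.0316001
  stratum Large: (250/2950)²·(1 − 47/250)·13.9²/47 = 0.0239731
V̂(ȳ_st) = 0.534963
SE(ȳ_st) = √0.534963 = 0.731412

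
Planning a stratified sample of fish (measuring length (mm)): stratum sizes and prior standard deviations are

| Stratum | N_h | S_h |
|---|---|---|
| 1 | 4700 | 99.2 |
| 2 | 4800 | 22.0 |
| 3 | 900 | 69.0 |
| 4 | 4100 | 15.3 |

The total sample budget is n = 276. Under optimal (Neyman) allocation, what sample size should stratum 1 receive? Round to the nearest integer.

185

Neyman allocation: n_h = n · N_h S_h / Σ N_i S_i, with n = 276.
  stratum 1: N_h·S_h = 4700·99.2 = 466240.00
  stratum 2: N_h·S_h = 4800·22.0 = 105600.00
  stratum 3: N_h·S_h = 900·69.0 = 62100.00
  stratum 4: N_h·S_h = 4100·15.3 = 62730.00
Σ N_h S_h = 696670.00
n for stratum 1 = 276·466240.00/696670.00 = 184.710 → 185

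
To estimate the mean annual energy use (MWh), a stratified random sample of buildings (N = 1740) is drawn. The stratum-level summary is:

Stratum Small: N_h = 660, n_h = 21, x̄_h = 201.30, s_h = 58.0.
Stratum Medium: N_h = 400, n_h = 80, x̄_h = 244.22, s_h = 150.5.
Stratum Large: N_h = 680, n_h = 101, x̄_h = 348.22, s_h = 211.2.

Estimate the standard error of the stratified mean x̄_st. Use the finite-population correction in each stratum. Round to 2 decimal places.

V̂(x̄_st) = Σ W_h² (1 − n_h/N_h) s_h²/n_h, with W_h = N_h/N and N = 1740:
  stratum Small: (660/1740)²·(1 − 21/660)·58.0²/21 = 22.3143
  stratum Medium: (400/1740)²·(1 − 80/400)·150.5²/80 = 11.97
  stratum Large: (680/1740)²·(1 − 101/680)·211.2²/101 = 57.4322
V̂(x̄_st) = 91.7165
SE(x̄_st) = √91.7165 = 9.57687

SE(x̄_st) ≈ 9.58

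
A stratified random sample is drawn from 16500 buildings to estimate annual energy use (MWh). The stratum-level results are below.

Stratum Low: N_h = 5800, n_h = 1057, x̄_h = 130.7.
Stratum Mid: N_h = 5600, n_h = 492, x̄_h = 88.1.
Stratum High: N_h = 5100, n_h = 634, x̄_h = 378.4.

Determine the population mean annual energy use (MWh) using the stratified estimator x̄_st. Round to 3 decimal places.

x̄_st ≈ 192.804

N = Σ N_h = 16500. Stratum weights W_h = N_h/N.
x̄_st = (5800·130.7 + 5600·88.1 + 5100·378.4) / 16500 = 192.80364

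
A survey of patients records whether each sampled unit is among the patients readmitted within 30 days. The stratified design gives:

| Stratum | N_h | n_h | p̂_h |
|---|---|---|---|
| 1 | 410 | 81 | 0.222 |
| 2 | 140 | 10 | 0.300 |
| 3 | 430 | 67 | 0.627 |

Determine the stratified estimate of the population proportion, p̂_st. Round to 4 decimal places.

p̂_st ≈ 0.4108

N = 980; stratum weights W_h = N_h/N.
p̂_st = Σ W_h p̂_h = (410·0.222 + 140·0.300 + 430·0.627)/980 = 0.41085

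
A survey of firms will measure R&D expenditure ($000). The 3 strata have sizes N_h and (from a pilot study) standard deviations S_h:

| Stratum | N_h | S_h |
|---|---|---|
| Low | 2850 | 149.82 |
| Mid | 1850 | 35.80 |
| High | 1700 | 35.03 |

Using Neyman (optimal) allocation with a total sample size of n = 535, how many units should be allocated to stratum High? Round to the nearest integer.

58

Neyman allocation: n_h = n · N_h S_h / Σ N_i S_i, with n = 535.
  stratum Low: N_h·S_h = 2850·149.82 = 426987.00
  stratum Mid: N_h·S_h = 1850·35.80 = 66230.00
  stratum High: N_h·S_h = 1700·35.03 = 59551.00
Σ N_h S_h = 552768.00
n for stratum High = 535·59551.00/552768.00 = 57.637 → 58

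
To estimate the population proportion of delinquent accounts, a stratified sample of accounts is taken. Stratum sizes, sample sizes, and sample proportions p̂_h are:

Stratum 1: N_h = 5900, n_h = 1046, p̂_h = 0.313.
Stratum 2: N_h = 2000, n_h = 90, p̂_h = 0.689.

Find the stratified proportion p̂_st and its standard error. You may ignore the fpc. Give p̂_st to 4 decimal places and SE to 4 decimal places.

p̂_st ≈ 0.4082, SE ≈ 0.0164

N = 7900; stratum weights W_h = N_h/N.
p̂_st = Σ W_h p̂_h = (5900·0.313 + 2000·0.689)/7900 = 0.40819
V̂(p̂_st) = Σ W_h² p̂_h(1−p̂_h)/(n_h−1):
  stratum 1: (5900/7900)²·0.313·0.687/1045 = 0.000114772
  stratum 2: (2000/7900)²·0.689·0.311/89 = 0.00015431
V̂(p̂_st) = 0.000269082; SE = √V̂ = 0.0164037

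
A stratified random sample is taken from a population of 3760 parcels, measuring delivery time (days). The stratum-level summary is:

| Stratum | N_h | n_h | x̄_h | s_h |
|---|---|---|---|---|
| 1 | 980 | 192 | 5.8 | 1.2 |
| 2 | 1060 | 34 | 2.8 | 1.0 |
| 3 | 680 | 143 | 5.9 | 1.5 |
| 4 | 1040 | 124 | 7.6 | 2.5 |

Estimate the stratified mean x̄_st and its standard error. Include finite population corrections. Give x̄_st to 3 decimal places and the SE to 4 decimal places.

x̄_st ≈ 5.470, SE ≈ 0.0805

x̄_st = Σ W_h x̄_h = (980·5.8 + 1060·2.8 + 680·5.9 + 1040·7.6)/3760 = 5.47021
V̂(x̄_st) = Σ W_h² (1 − n_h/N_h) s_h²/n_h, with W_h = N_h/N and N = 3760:
  stratum 1: (980/3760)²·(1 − 192/980)·1.2²/192 = 0.000409673
  stratum 2: (1060/3760)²·(1 − 34/1060)·1.0²/34 = 0.00226255
  stratum 3: (680/3760)²·(1 − 143/680)·1.5²/143 = 0.0004064
  stratum 4: (1040/3760)²·(1 − 124/1040)·2.5²/124 = 0.00339634
V̂(x̄_st) = 0.00647497
SE(x̄_st) = √0.00647497 = 0.0804672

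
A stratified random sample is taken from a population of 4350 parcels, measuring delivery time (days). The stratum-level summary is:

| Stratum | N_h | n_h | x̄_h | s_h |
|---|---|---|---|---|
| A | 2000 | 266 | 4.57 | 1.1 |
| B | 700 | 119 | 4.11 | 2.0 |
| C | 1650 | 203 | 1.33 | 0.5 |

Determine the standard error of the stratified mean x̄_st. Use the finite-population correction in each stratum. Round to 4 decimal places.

SE(x̄_st) ≈ 0.0414

V̂(x̄_st) = Σ W_h² (1 − n_h/N_h) s_h²/n_h, with W_h = N_h/N and N = 4350:
  stratum A: (2000/4350)²·(1 − 266/2000)·1.1²/266 = 0.000833689
  stratum B: (700/4350)²·(1 − 119/700)·2.0²/119 = 0.000722451
  stratum C: (1650/4350)²·(1 − 203/1650)·0.5²/203 = 0.000155388
V̂(x̄_st) = 0.00171153
SE(x̄_st) = √0.00171153 = 0.0413706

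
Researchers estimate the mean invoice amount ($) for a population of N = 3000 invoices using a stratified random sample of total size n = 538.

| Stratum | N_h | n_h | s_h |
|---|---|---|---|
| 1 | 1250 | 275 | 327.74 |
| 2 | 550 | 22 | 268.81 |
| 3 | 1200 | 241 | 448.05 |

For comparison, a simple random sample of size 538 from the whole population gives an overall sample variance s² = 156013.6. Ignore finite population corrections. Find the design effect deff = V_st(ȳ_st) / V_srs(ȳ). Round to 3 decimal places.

deff ≈ 1.074

V̂(ȳ_st) = Σ W_h² s_h²/n_h, with W_h = N_h/N and N = 3000:
  stratum 1: (1250/3000)²·327.74²/275 = 67.8116
  stratum 2: (550/3000)²·268.81²/22 = 110.395
  stratum 3: (1200/3000)²·448.05²/241 = 133.277
V_st = 311.484
V_srs = s²/n = 156013.6/538 = 289.988
deff = V_st / V_srs = 311.484/289.988 = 1.0741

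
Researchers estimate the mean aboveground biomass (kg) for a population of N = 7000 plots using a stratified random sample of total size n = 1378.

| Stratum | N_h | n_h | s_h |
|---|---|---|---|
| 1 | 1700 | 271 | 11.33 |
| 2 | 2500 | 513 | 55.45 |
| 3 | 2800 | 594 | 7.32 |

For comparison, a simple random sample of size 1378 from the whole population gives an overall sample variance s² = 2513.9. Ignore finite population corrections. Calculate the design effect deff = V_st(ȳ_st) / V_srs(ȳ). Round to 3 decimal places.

V̂(ȳ_st) = Σ W_h² s_h²/n_h, with W_h = N_h/N and N = 7000:
  stratum 1: (1700/7000)²·11.33²/271 = 0.0279378
  stratum 2: (2500/7000)²·55.45²/513 = 0.764486
  stratum 3: (2800/7000)²·7.32²/594 = 0.014433
V_st = 0.806857
V_srs = s²/n = 2513.9/1378 = 1.82431
deff = V_st / V_srs = 0.806857/1.82431 = 0.4423

deff ≈ 0.442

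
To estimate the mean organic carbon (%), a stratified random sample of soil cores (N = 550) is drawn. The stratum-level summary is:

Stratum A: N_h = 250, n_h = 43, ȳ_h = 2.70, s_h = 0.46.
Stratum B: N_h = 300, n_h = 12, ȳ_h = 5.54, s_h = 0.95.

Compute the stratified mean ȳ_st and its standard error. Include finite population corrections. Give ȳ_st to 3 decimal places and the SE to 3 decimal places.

ȳ_st ≈ 4.249, SE ≈ 0.149

ȳ_st = Σ W_h ȳ_h = (250·2.70 + 300·5.54)/550 = 4.24909
V̂(ȳ_st) = Σ W_h² (1 − n_h/N_h) s_h²/n_h, with W_h = N_h/N and N = 550:
  stratum A: (250/550)²·(1 − 43/250)·0.46²/43 = 0.000841845
  stratum B: (300/550)²·(1 − 12/300)·0.95²/12 = 0.021481
V̂(ȳ_st) = 0.0223228
SE(ȳ_st) = √0.0223228 = 0.149408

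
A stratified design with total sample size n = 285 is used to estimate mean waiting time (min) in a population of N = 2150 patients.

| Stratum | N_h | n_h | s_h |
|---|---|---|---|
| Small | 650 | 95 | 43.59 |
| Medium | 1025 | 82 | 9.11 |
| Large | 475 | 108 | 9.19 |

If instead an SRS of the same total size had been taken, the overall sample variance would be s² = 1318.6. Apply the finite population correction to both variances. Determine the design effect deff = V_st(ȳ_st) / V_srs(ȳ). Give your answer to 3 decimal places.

V̂(ȳ_st) = Σ W_h² (1 − n_h/N_h) s_h²/n_h, with W_h = N_h/N and N = 2150:
  stratum Small: (650/2150)²·(1 − 95/650)·43.59²/95 = 1.56092
  stratum Medium: (1025/2150)²·(1 − 82/1025)·9.11²/82 = 0.211632
  stratum Large: (475/2150)²·(1 − 108/475)·9.19²/108 = 0.029491
V_st = 1.80204
V_srs = (1 − 285/2150)·1318.6/285 = 4.01336
deff = V_st / V_srs = 1.80204/4.01336 = 0.4490

deff ≈ 0.449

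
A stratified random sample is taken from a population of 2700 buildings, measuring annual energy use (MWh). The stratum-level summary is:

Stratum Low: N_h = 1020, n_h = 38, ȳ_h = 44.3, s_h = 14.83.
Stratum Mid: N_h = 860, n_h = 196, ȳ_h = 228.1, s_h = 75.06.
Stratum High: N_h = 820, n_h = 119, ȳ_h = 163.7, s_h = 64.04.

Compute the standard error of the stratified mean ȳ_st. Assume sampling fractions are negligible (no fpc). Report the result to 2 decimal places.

SE(ȳ_st) ≈ 2.63

V̂(ȳ_st) = Σ W_h² s_h²/n_h, with W_h = N_h/N and N = 2700:
  stratum Low: (1020/2700)²·14.83²/38 = 0.825984
  stratum Mid: (860/2700)²·75.06²/196 = 2.91629
  stratum High: (820/2700)²·64.04²/119 = 3.17875
V̂(ȳ_st) = 6.92102
SE(ȳ_st) = √6.92102 = 2.63078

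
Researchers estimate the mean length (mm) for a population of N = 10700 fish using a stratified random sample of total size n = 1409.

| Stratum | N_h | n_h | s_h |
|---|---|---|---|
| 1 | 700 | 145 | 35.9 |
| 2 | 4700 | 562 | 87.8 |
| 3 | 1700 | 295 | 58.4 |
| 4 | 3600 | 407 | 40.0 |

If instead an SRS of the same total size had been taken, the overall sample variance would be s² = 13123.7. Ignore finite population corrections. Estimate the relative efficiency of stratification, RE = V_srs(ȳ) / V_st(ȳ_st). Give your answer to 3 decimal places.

V̂(ȳ_st) = Σ W_h² s_h²/n_h, with W_h = N_h/N and N = 10700:
  stratum 1: (700/10700)²·35.9²/145 = 0.0380408
  stratum 2: (4700/10700)²·87.8²/562 = 2.64655
  stratum 3: (1700/10700)²·58.4²/295 = 0.291833
  stratum 4: (3600/10700)²·40.0²/407 = 0.445003
V_st = 3.42143
V_srs = s²/n = 13123.7/1409 = 9.31419
Relative efficiency = V_srs / V_st = 9.31419/3.42143 = 2.7223

RE ≈ 2.722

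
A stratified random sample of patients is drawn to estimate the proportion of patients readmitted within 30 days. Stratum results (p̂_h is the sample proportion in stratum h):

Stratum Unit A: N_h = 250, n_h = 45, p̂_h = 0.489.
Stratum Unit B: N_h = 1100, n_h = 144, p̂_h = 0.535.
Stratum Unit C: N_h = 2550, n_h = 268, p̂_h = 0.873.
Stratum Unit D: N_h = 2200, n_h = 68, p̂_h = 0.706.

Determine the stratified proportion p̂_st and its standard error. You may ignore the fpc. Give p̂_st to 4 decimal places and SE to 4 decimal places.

N = 6100; stratum weights W_h = N_h/N.
p̂_st = Σ W_h p̂_h = (250·0.489 + 1100·0.535 + 2550·0.873 + 2200·0.706)/6100 = 0.73608
V̂(p̂_st) = Σ W_h² p̂_h(1−p̂_h)/(n_h−1):
  stratum Unit A: (250/6100)²·0.489·0.511/44 = 9.53888e-06
  stratum Unit B: (1100/6100)²·0.535·0.465/143 = 5.65713e-05
  stratum Unit C: (2550/6100)²·0.873·0.127/267 = 7.2565e-05
  stratum Unit D: (2200/6100)²·0.706·0.294/67 = 0.000402961
V̂(p̂_st) = 0.000541636; SE = √V̂ = 0.0232731

p̂_st ≈ 0.7361, SE ≈ 0.0233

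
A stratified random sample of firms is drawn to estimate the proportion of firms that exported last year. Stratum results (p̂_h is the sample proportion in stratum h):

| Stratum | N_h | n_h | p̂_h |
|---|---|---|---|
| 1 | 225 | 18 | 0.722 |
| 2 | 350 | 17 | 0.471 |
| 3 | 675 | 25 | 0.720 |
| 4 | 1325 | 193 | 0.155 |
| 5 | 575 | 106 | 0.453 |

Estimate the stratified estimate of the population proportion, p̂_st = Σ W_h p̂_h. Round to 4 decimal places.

p̂_st ≈ 0.4061

N = 3150; stratum weights W_h = N_h/N.
p̂_st = Σ W_h p̂_h = (225·0.722 + 350·0.471 + 675·0.720 + 1325·0.155 + 575·0.453)/3150 = 0.40608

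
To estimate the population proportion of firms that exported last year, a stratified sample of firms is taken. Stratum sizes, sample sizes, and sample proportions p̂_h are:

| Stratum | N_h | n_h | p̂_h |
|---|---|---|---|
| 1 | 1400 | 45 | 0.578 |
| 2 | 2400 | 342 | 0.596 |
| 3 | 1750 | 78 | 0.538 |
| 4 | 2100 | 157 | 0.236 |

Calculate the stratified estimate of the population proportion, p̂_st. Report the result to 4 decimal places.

N = 7650; stratum weights W_h = N_h/N.
p̂_st = Σ W_h p̂_h = (1400·0.578 + 2400·0.596 + 1750·0.538 + 2100·0.236)/7650 = 0.48061

p̂_st ≈ 0.4806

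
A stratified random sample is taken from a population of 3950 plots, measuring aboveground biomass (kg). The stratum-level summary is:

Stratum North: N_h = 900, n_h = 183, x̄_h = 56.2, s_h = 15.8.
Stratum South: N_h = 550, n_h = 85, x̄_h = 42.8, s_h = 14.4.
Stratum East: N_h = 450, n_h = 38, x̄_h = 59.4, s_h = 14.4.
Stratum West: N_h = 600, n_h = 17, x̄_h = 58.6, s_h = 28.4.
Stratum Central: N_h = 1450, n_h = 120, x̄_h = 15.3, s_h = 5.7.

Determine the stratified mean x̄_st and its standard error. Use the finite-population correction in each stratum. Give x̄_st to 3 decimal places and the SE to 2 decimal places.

x̄_st ≈ 40.049, SE ≈ 1.12

x̄_st = Σ W_h x̄_h = (900·56.2 + 550·42.8 + 450·59.4 + 600·58.6 + 1450·15.3)/3950 = 40.04937
V̂(x̄_st) = Σ W_h² (1 − n_h/N_h) s_h²/n_h, with W_h = N_h/N and N = 3950:
  stratum North: (900/3950)²·(1 − 183/900)·15.8²/183 = 0.0564197
  stratum South: (550/3950)²·(1 − 85/550)·14.4²/85 = 0.0399878
  stratum East: (450/3950)²·(1 − 38/450)·14.4²/38 = 0.0648421
  stratum West: (600/3950)²·(1 − 17/600)·28.4²/17 = 1.06369
  stratum Central: (1450/3950)²·(1 − 120/1450)·5.7²/120 = 0.0334652
V̂(x̄_st) = 1.2584
SE(x̄_st) = √1.2584 = 1.12178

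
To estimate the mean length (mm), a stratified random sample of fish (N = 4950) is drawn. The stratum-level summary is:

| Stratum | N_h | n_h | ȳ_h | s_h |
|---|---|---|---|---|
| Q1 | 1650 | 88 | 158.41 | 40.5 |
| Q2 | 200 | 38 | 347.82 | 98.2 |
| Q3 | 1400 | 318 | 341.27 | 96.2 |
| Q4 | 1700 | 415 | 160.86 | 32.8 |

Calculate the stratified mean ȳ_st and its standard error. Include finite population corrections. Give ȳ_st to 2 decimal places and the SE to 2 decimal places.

ȳ_st = Σ W_h ȳ_h = (1650·158.41 + 200·347.82 + 1400·341.27 + 1700·160.86)/4950 = 218.62232
V̂(ȳ_st) = Σ W_h² (1 − n_h/N_h) s_h²/n_h, with W_h = N_h/N and N = 4950:
  stratum Q1: (1650/4950)²·(1 − 88/1650)·40.5²/88 = 1.96057
  stratum Q2: (200/4950)²·(1 − 38/200)·98.2²/38 = 0.335563
  stratum Q3: (1400/4950)²·(1 − 318/1400)·96.2²/318 = 1.79915
  stratum Q4: (1700/4950)²·(1 − 415/1700)·32.8²/415 = 0.231122
V̂(ȳ_st) = 4.32641
SE(ȳ_st) = √4.32641 = 2.08

ȳ_st ≈ 218.62, SE ≈ 2.08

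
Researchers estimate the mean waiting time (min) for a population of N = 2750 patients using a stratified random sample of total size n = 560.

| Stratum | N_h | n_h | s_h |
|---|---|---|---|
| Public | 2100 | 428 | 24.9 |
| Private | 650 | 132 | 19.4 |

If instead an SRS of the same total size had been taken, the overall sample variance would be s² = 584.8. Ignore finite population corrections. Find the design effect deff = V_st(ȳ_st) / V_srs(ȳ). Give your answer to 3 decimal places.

deff ≈ 0.961

V̂(ȳ_st) = Σ W_h² s_h²/n_h, with W_h = N_h/N and N = 2750:
  stratum Public: (2100/2750)²·24.9²/428 = 0.84475
  stratum Private: (650/2750)²·19.4²/132 = 0.159291
V_st = 1.00404
V_srs = s²/n = 584.8/560 = 1.04429
deff = V_st / V_srs = 1.00404/1.04429 = 0.9615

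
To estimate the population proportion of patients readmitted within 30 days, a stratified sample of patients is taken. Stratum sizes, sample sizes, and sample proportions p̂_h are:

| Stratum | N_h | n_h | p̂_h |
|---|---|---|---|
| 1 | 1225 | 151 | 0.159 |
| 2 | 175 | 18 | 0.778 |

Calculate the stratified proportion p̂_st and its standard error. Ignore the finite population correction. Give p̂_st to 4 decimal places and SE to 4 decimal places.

p̂_st ≈ 0.2364, SE ≈ 0.0290

N = 1400; stratum weights W_h = N_h/N.
p̂_st = Σ W_h p̂_h = (1225·0.159 + 175·0.778)/1400 = 0.23638
V̂(p̂_st) = Σ W_h² p̂_h(1−p̂_h)/(n_h−1):
  stratum 1: (1225/1400)²·0.159·0.841/150 = 0.000682524
  stratum 2: (175/1400)²·0.778·0.222/17 = 0.000158746
V̂(p̂_st) = 0.00084127; SE = √V̂ = 0.0290047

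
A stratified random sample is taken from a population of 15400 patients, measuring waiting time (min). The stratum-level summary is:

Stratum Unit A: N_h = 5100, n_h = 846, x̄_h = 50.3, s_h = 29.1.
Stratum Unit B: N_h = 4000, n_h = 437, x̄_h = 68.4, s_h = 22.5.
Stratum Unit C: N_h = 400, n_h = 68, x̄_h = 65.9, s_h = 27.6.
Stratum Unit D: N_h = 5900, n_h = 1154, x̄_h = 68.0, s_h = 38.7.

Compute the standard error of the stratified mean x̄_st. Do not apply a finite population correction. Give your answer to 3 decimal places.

SE(x̄_st) ≈ 0.621

V̂(x̄_st) = Σ W_h² s_h²/n_h, with W_h = N_h/N and N = 15400:
  stratum Unit A: (5100/15400)²·29.1²/846 = 0.109778
  stratum Unit B: (4000/15400)²·22.5²/437 = 0.078156
  stratum Unit C: (400/15400)²·27.6²/68 = 0.00755767
  stratum Unit D: (5900/15400)²·38.7²/1154 = 0.190493
V̂(x̄_st) = 0.385984
SE(x̄_st) = √0.385984 = 0.621276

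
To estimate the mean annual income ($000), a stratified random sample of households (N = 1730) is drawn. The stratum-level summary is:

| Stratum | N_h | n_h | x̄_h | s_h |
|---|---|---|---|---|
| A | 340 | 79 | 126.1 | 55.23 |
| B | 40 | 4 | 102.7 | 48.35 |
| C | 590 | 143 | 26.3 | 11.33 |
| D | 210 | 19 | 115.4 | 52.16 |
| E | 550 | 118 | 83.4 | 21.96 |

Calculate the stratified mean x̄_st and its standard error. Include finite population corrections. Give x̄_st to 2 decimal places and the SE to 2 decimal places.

x̄_st = Σ W_h x̄_h = (340·126.1 + 40·102.7 + 590·26.3 + 210·115.4 + 550·83.4)/1730 = 76.64913
V̂(x̄_st) = Σ W_h² (1 − n_h/N_h) s_h²/n_h, with W_h = N_h/N and N = 1730:
  stratum A: (340/1730)²·(1 − 79/340)·55.23²/79 = 1.14485
  stratum B: (40/1730)²·(1 − 4/40)·48.35²/4 = 0.281192
  stratum C: (590/1730)²·(1 − 143/590)·11.33²/143 = 0.0791027
  stratum D: (210/1730)²·(1 − 19/210)·52.16²/19 = 1.91903
  stratum E: (550/1730)²·(1 − 118/550)·21.96²/118 = 0.324442
V̂(x̄_st) = 3.74862
SE(x̄_st) = √3.74862 = 1.93614

x̄_st ≈ 76.65, SE ≈ 1.94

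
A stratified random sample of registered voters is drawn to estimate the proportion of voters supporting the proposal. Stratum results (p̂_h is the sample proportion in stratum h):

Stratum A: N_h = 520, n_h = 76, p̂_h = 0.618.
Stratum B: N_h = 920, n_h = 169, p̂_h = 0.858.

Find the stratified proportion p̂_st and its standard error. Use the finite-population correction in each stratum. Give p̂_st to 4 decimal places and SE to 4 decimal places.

p̂_st ≈ 0.7713, SE ≈ 0.0243

N = 1440; stratum weights W_h = N_h/N.
p̂_st = Σ W_h p̂_h = (520·0.618 + 920·0.858)/1440 = 0.77133
V̂(p̂_st) = Σ W_h² (1 − n_h/N_h) p̂_h(1−p̂_h)/(n_h−1):
  stratum A: (520/1440)²·(1 − 76/520)·0.618·0.382/75 = 0.000350471
  stratum B: (920/1440)²·(1 − 169/920)·0.858·0.142/168 = 0.00024164
V̂(p̂_st) = 0.000592111; SE = √V̂ = 0.0243333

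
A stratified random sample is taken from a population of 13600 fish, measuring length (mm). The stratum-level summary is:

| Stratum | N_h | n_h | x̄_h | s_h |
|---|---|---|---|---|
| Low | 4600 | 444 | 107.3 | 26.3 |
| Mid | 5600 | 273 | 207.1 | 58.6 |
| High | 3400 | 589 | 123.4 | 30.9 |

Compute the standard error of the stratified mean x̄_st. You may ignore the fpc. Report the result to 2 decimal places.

V̂(x̄_st) = Σ W_h² s_h²/n_h, with W_h = N_h/N and N = 13600:
  stratum Low: (4600/13600)²·26.3²/444 = 0.178224
  stratum Mid: (5600/13600)²·58.6²/273 = 2.13271
  stratum High: (3400/13600)²·30.9²/589 = 0.101317
V̂(x̄_st) = 2.41225
SE(x̄_st) = √2.41225 = 1.55314

SE(x̄_st) ≈ 1.55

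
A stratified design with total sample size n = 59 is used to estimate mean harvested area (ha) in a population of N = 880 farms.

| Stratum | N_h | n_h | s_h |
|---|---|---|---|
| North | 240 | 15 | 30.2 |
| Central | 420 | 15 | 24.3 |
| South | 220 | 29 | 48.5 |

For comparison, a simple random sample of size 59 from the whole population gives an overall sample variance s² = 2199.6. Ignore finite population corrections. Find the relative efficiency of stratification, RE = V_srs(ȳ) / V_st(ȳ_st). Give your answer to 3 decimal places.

V̂(ȳ_st) = Σ W_h² s_h²/n_h, with W_h = N_h/N and N = 880:
  stratum North: (240/880)²·30.2²/15 = 4.52251
  stratum Central: (420/880)²·24.3²/15 = 8.96715
  stratum South: (220/880)²·48.5²/29 = 5.0695
V_st = 18.5592
V_srs = s²/n = 2199.6/59 = 37.2814
Relative efficiency = V_srs / V_st = 37.2814/18.5592 = 2.0088

RE ≈ 2.009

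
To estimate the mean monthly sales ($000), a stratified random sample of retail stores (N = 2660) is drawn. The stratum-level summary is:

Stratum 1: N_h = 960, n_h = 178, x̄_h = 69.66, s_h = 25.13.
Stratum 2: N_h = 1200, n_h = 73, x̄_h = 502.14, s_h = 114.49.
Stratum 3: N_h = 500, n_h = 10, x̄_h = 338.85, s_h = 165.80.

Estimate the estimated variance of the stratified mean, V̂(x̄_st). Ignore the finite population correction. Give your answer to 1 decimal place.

V̂(x̄_st) ≈ 134.1

V̂(x̄_st) = Σ W_h² s_h²/n_h, with W_h = N_h/N and N = 2660:
  stratum 1: (960/2660)²·25.13²/178 = 0.462109
  stratum 2: (1200/2660)²·114.49²/73 = 36.5436
  stratum 3: (500/2660)²·165.80²/10 = 97.1283
V̂(x̄_st) = 134.134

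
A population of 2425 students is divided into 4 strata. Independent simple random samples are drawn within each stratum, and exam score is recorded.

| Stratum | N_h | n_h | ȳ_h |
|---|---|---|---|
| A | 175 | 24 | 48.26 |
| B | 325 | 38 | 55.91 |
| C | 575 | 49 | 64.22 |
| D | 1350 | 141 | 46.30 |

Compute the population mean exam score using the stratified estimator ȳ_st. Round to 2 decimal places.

N = Σ N_h = 2425. Stratum weights W_h = N_h/N.
ȳ_st = (175·48.26 + 325·55.91 + 575·64.22 + 1350·46.30) / 2425 = 51.9785

ȳ_st ≈ 51.98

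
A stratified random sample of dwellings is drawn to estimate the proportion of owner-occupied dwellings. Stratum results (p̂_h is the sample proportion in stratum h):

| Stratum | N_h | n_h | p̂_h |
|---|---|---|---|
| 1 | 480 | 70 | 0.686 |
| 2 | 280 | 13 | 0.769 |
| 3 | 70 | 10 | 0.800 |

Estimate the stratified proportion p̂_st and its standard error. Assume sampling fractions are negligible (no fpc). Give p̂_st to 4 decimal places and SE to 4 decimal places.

N = 830; stratum weights W_h = N_h/N.
p̂_st = Σ W_h p̂_h = (480·0.686 + 280·0.769 + 70·0.800)/830 = 0.72361
V̂(p̂_st) = Σ W_h² p̂_h(1−p̂_h)/(n_h−1):
  stratum 1: (480/830)²·0.686·0.314/69 = 0.00104407
  stratum 2: (280/830)²·0.769·0.231/12 = 0.00168468
  stratum 3: (70/830)²·0.800·0.200/9 = 0.00012645
V̂(p̂_st) = 0.0028552; SE = √V̂ = 0.0534341

p̂_st ≈ 0.7236, SE ≈ 0.0534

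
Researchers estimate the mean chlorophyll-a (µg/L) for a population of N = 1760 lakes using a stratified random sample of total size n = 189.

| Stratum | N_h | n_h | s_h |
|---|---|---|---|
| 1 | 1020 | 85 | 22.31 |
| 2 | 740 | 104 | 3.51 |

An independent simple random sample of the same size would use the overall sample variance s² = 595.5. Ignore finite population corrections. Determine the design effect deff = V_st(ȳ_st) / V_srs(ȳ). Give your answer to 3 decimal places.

V̂(ȳ_st) = Σ W_h² s_h²/n_h, with W_h = N_h/N and N = 1760:
  stratum 1: (1020/1760)²·22.31²/85 = 1.96678
  stratum 2: (740/1760)²·3.51²/104 = 0.020942
V_st = 1.98772
V_srs = s²/n = 595.5/189 = 3.15079
deff = V_st / V_srs = 1.98772/3.15079 = 0.6309

deff ≈ 0.631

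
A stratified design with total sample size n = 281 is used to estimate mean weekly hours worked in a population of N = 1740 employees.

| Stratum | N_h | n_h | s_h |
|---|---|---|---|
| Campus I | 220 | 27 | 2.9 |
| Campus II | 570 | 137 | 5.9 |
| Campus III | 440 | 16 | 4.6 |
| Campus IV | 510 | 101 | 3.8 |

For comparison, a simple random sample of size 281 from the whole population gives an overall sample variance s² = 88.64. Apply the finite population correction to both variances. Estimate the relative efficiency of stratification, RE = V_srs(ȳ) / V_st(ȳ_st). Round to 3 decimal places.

V̂(ȳ_st) = Σ W_h² (1 − n_h/N_h) s_h²/n_h, with W_h = N_h/N and N = 1740:
  stratum Campus I: (220/1740)²·(1 − 27/220)·2.9²/27 = 0.00436831
  stratum Campus II: (570/1740)²·(1 − 137/570)·5.9²/137 = 0.0207132
  stratum Campus III: (440/1740)²·(1 − 16/440)·4.6²/16 = 0.0814921
  stratum Campus IV: (510/1740)²·(1 − 101/510)·3.8²/101 = 0.0098501
V_st = 0.116424
V_srs = (1 − 281/1740)·88.64/281 = 0.264502
Relative efficiency = V_srs / V_st = 0.264502/0.116424 = 2.2719

RE ≈ 2.272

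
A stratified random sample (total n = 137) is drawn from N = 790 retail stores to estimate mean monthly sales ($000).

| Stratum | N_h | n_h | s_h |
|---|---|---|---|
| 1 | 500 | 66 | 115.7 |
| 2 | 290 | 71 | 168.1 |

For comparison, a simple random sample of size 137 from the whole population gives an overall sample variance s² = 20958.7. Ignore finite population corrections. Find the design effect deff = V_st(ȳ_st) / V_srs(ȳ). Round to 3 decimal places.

deff ≈ 0.882

V̂(ȳ_st) = Σ W_h² s_h²/n_h, with W_h = N_h/N and N = 790:
  stratum 1: (500/790)²·115.7²/66 = 81.2472
  stratum 2: (290/790)²·168.1²/71 = 53.6314
V_st = 134.879
V_srs = s²/n = 20958.7/137 = 152.983
deff = V_st / V_srs = 134.879/152.983 = 0.8817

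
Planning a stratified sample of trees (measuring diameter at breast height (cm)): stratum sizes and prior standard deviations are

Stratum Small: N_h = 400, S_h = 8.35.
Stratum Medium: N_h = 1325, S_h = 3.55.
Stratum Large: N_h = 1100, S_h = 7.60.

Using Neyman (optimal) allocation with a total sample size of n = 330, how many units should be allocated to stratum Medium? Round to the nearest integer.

95

Neyman allocation: n_h = n · N_h S_h / Σ N_i S_i, with n = 330.
  stratum Small: N_h·S_h = 400·8.35 = 3340.00
  stratum Medium: N_h·S_h = 1325·3.55 = 4703.75
  stratum Large: N_h·S_h = 1100·7.60 = 8360.00
Σ N_h S_h = 16403.75
n for stratum Medium = 330·4703.75/16403.75 = 94.627 → 95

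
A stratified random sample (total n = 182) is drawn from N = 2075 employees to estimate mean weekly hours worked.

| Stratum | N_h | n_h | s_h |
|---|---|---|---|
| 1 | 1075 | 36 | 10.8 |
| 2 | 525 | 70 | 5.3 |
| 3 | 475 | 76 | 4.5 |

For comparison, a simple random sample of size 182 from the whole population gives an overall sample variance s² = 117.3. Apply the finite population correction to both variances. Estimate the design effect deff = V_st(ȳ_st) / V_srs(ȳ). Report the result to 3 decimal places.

deff ≈ 1.487

V̂(ȳ_st) = Σ W_h² (1 − n_h/N_h) s_h²/n_h, with W_h = N_h/N and N = 2075:
  stratum 1: (1075/2075)²·(1 − 36/1075)·10.8²/36 = 0.840491
  stratum 2: (525/2075)²·(1 − 70/525)·5.3²/70 = 0.0222632
  stratum 3: (475/2075)²·(1 − 76/475)·4.5²/76 = 0.0117285
V_st = 0.874482
V_srs = (1 − 182/2075)·117.3/182 = 0.587975
deff = V_st / V_srs = 0.874482/0.587975 = 1.4873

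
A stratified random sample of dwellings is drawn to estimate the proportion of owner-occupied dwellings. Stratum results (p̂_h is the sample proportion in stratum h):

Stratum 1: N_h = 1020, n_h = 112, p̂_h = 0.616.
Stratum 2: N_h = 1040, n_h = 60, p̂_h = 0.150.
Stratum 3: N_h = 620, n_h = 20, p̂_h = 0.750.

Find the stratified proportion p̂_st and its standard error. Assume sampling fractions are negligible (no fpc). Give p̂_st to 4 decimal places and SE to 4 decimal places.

p̂_st ≈ 0.4662, SE ≈ 0.0341

N = 2680; stratum weights W_h = N_h/N.
p̂_st = Σ W_h p̂_h = (1020·0.616 + 1040·0.150 + 620·0.750)/2680 = 0.46616
V̂(p̂_st) = Σ W_h² p̂_h(1−p̂_h)/(n_h−1):
  stratum 1: (1020/2680)²·0.616·0.384/111 = 0.000308688
  stratum 2: (1040/2680)²·0.150·0.850/59 = 0.000325428
  stratum 3: (620/2680)²·0.750·0.250/19 = 0.000528155
V̂(p̂_st) = 0.00116227; SE = √V̂ = 0.0340921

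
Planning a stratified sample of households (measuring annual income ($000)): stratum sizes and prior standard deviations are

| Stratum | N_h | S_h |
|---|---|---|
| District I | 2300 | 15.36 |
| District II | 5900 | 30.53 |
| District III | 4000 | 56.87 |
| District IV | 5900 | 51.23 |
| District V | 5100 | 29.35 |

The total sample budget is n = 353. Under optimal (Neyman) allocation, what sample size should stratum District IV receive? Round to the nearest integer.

119

Neyman allocation: n_h = n · N_h S_h / Σ N_i S_i, with n = 353.
  stratum District I: N_h·S_h = 2300·15.36 = 35328.00
  stratum District II: N_h·S_h = 5900·30.53 = 180127.00
  stratum District III: N_h·S_h = 4000·56.87 = 227480.00
  stratum District IV: N_h·S_h = 5900·51.23 = 302257.00
  stratum District V: N_h·S_h = 5100·29.35 = 149685.00
Σ N_h S_h = 894877.00
n for stratum District IV = 353·302257.00/894877.00 = 119.231 → 119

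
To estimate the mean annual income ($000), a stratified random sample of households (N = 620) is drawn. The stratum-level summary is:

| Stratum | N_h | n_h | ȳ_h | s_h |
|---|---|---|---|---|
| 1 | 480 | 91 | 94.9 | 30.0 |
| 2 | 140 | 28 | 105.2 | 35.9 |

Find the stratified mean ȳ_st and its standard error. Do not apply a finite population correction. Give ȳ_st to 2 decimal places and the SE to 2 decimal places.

ȳ_st ≈ 97.23, SE ≈ 2.88

ȳ_st = Σ W_h ȳ_h = (480·94.9 + 140·105.2)/620 = 97.22581
V̂(ȳ_st) = Σ W_h² s_h²/n_h, with W_h = N_h/N and N = 620:
  stratum 1: (480/620)²·30.0²/91 = 5.92789
  stratum 2: (140/620)²·35.9²/28 = 2.34695
V̂(ȳ_st) = 8.27484
SE(ȳ_st) = √8.27484 = 2.8766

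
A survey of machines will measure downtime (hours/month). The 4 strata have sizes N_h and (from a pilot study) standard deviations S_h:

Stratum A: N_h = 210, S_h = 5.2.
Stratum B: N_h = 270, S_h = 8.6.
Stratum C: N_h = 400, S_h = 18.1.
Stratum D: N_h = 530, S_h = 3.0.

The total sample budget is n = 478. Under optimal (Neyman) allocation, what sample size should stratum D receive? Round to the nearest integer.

62

Neyman allocation: n_h = n · N_h S_h / Σ N_i S_i, with n = 478.
  stratum A: N_h·S_h = 210·5.2 = 1092.00
  stratum B: N_h·S_h = 270·8.6 = 2322.00
  stratum C: N_h·S_h = 400·18.1 = 7240.00
  stratum D: N_h·S_h = 530·3.0 = 1590.00
Σ N_h S_h = 12244.00
n for stratum D = 478·1590.00/12244.00 = 62.073 → 62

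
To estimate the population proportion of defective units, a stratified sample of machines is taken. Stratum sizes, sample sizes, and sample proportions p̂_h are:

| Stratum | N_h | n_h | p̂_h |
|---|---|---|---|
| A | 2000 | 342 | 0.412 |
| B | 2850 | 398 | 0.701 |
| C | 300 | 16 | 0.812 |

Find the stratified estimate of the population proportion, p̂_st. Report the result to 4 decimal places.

p̂_st ≈ 0.5952

N = 5150; stratum weights W_h = N_h/N.
p̂_st = Σ W_h p̂_h = (2000·0.412 + 2850·0.701 + 300·0.812)/5150 = 0.59523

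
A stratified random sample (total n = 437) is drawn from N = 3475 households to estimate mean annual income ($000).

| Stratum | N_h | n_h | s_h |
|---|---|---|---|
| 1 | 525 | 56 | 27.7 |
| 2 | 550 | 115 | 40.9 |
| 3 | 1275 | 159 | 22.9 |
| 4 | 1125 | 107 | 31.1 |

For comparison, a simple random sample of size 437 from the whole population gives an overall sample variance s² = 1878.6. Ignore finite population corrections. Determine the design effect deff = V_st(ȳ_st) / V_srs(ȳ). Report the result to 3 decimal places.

deff ≈ 0.481

V̂(ȳ_st) = Σ W_h² s_h²/n_h, with W_h = N_h/N and N = 3475:
  stratum 1: (525/3475)²·27.7²/56 = 0.312738
  stratum 2: (550/3475)²·40.9²/115 = 0.364388
  stratum 3: (1275/3475)²·22.9²/159 = 0.444002
  stratum 4: (1125/3475)²·31.1²/107 = 0.947398
V_st = 2.06853
V_srs = s²/n = 1878.6/437 = 4.29886
deff = V_st / V_srs = 2.06853/4.29886 = 0.4812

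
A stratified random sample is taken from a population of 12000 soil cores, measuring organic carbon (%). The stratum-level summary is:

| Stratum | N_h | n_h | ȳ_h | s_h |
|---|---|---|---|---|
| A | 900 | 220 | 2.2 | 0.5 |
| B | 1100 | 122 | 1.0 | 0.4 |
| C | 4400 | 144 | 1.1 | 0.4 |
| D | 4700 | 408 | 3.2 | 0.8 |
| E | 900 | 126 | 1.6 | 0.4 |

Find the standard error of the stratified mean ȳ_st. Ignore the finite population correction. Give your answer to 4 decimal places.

SE(ȳ_st) ≈ 0.0204

V̂(ȳ_st) = Σ W_h² s_h²/n_h, with W_h = N_h/N and N = 12000:
  stratum A: (900/12000)²·0.5²/220 = 6.39205e-06
  stratum B: (1100/12000)²·0.4²/122 = 1.102e-05
  stratum C: (4400/12000)²·0.4²/144 = 0.000149383
  stratum D: (4700/12000)²·0.8²/408 = 0.000240632
  stratum E: (900/12000)²·0.4²/126 = 7.14286e-06
V̂(ȳ_st) = 0.000414569
SE(ȳ_st) = √0.000414569 = 0.020361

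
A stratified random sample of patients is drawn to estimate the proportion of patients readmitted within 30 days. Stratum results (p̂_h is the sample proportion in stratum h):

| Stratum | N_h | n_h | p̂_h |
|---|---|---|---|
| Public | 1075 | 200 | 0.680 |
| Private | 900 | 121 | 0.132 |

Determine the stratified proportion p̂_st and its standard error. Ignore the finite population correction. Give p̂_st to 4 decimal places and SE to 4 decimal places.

p̂_st ≈ 0.4303, SE ≈ 0.0229

N = 1975; stratum weights W_h = N_h/N.
p̂_st = Σ W_h p̂_h = (1075·0.680 + 900·0.132)/1975 = 0.43028
V̂(p̂_st) = Σ W_h² p̂_h(1−p̂_h)/(n_h−1):
  stratum Public: (1075/1975)²·0.680·0.320/199 = 0.000323958
  stratum Private: (900/1975)²·0.132·0.868/120 = 0.000198273
V̂(p̂_st) = 0.000522231; SE = √V̂ = 0.0228524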